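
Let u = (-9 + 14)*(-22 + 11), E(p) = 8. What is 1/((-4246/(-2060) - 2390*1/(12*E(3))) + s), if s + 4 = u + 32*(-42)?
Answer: -24720/35246633 ≈ -0.00070134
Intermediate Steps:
u = -55 (u = 5*(-11) = -55)
s = -1403 (s = -4 + (-55 + 32*(-42)) = -4 + (-55 - 1344) = -4 - 1399 = -1403)
1/((-4246/(-2060) - 2390*1/(12*E(3))) + s) = 1/((-4246/(-2060) - 2390/(8*12)) - 1403) = 1/((-4246*(-1/2060) - 2390/96) - 1403) = 1/((2123/1030 - 2390*1/96) - 1403) = 1/((2123/1030 - 1195/48) - 1403) = 1/(-564473/24720 - 1403) = 1/(-35246633/24720) = -24720/35246633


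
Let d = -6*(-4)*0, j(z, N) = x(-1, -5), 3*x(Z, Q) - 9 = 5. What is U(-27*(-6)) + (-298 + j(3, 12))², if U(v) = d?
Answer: 774400/9 ≈ 86045.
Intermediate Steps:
x(Z, Q) = 14/3 (x(Z, Q) = 3 + (⅓)*5 = 3 + 5/3 = 14/3)
j(z, N) = 14/3
d = 0 (d = 24*0 = 0)
U(v) = 0
U(-27*(-6)) + (-298 + j(3, 12))² = 0 + (-298 + 14/3)² = 0 + (-880/3)² = 0 + 774400/9 = 774400/9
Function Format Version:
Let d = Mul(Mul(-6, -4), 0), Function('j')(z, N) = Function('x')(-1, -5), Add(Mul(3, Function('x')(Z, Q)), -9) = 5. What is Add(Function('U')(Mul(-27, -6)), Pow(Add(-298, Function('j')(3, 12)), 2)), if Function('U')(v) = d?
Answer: Rational(774400, 9) ≈ 86045.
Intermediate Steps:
Function('x')(Z, Q) = Rational(14, 3) (Function('x')(Z, Q) = Add(3, Mul(Rational(1, 3), 5)) = Add(3, Rational(5, 3)) = Rational(14, 3))
Function('j')(z, N) = Rational(14, 3)
d = 0 (d = Mul(24, 0) = 0)
Function('U')(v) = 0
Add(Function('U')(Mul(-27, -6)), Pow(Add(-298, Function('j')(3, 12)), 2)) = Add(0, Pow(Add(-298, Rational(14, 3)), 2)) = Add(0, Pow(Rational(-880, 3), 2)) = Add(0, Rational(774400, 9)) = Rational(774400, 9)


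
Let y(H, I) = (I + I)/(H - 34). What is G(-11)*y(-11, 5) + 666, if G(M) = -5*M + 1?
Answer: 5882/9 ≈ 653.56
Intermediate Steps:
G(M) = 1 - 5*M
y(H, I) = 2*I/(-34 + H) (y(H, I) = (2*I)/(-34 + H) = 2*I/(-34 + H))
G(-11)*y(-11, 5) + 666 = (1 - 5*(-11))*(2*5/(-34 - 11)) + 666 = (1 + 55)*(2*5/(-45)) + 666 = 56*(2*5*(-1/45)) + 666 = 56*(-2/9) + 666 = -112/9 + 666 = 5882/9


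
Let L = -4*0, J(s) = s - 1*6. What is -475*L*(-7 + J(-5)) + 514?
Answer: 514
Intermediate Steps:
J(s) = -6 + s (J(s) = s - 6 = -6 + s)
L = 0
-475*L*(-7 + J(-5)) + 514 = -0*(-7 + (-6 - 5)) + 514 = -0*(-7 - 11) + 514 = -0*(-18) + 514 = -475*0 + 514 = 0 + 514 = 514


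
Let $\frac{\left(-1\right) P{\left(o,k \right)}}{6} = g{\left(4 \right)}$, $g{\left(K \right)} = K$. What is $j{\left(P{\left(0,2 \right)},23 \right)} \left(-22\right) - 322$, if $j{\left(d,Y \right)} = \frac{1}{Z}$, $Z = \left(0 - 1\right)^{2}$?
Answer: $-344$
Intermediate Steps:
$P{\left(o,k \right)} = -24$ ($P{\left(o,k \right)} = \left(-6\right) 4 = -24$)
$Z = 1$ ($Z = \left(-1\right)^{2} = 1$)
$j{\left(d,Y \right)} = 1$ ($j{\left(d,Y \right)} = 1^{-1} = 1$)
$j{\left(P{\left(0,2 \right)},23 \right)} \left(-22\right) - 322 = 1 \left(-22\right) - 322 = -22 - 322 = -344$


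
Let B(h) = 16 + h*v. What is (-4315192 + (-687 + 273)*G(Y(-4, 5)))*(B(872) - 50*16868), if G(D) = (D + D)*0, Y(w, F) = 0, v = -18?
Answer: 3707095143360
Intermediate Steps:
B(h) = 16 - 18*h (B(h) = 16 + h*(-18) = 16 - 18*h)
G(D) = 0 (G(D) = (2*D)*0 = 0)
(-4315192 + (-687 + 273)*G(Y(-4, 5)))*(B(872) - 50*16868) = (-4315192 + (-687 + 273)*0)*((16 - 18*872) - 50*16868) = (-4315192 - 414*0)*((16 - 15696) - 843400) = (-4315192 + 0)*(-15680 - 843400) = -4315192*(-859080) = 3707095143360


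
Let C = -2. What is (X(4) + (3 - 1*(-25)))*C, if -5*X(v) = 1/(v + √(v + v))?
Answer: -279/5 - √2/10 ≈ -55.941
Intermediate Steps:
X(v) = -1/(5*(v + √2*√v)) (X(v) = -1/(5*(v + √(v + v))) = -1/(5*(v + √(2*v))) = -1/(5*(v + √2*√v)))
(X(4) + (3 - 1*(-25)))*C = (-1/(5*4 + 5*√2*√4) + (3 - 1*(-25)))*(-2) = (-1/(20 + 5*√2*2) + (3 + 25))*(-2) = (-1/(20 + 10*√2) + 28)*(-2) = (28 - 1/(20 + 10*√2))*(-2) = -56 + 2/(20 + 10*√2)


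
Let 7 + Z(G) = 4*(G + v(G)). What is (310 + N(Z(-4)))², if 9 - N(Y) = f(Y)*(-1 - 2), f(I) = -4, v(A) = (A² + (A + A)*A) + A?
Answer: 94249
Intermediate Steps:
v(A) = A + 3*A² (v(A) = (A² + (2*A)*A) + A = (A² + 2*A²) + A = 3*A² + A = A + 3*A²)
Z(G) = -7 + 4*G + 4*G*(1 + 3*G) (Z(G) = -7 + 4*(G + G*(1 + 3*G)) = -7 + (4*G + 4*G*(1 + 3*G)) = -7 + 4*G + 4*G*(1 + 3*G))
N(Y) = -3 (N(Y) = 9 - (-4)*(-1 - 2) = 9 - (-4)*(-3) = 9 - 1*12 = 9 - 12 = -3)
(310 + N(Z(-4)))² = (310 - 3)² = 307² = 94249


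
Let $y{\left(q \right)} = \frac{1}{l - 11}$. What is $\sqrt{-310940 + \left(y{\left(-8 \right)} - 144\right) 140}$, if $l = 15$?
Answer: $3 i \sqrt{36785} \approx 575.38 i$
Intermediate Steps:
$y{\left(q \right)} = \frac{1}{4}$ ($y{\left(q \right)} = \frac{1}{15 - 11} = \frac{1}{4}$)
$\sqrt{-310940 + \left(y{\left(-8 \right)} - 144\right) 140} = \sqrt{-310940 + \left(\frac{1}{4} - 144\right) 140} = \sqrt{-310940 - 20125} = \sqrt{-331065} = 3 i \sqrt{36785}$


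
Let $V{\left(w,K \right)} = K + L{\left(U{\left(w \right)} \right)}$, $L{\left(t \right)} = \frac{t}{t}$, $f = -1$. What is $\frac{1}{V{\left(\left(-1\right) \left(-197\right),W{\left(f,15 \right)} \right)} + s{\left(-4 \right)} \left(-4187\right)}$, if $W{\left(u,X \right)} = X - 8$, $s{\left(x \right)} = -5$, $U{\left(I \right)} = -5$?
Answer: $\frac{1}{20943} \approx 4.7749 \cdot 10^{-5}$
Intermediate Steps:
$L{\left(t \right)} = 1$
$W{\left(u,X \right)} = -8 + X$ ($W{\left(u,X \right)} = X - 8 = -8 + X$)
$V{\left(w,K \right)} = 1 + K$ ($V{\left(w,K \right)} = K + 1 = 1 + K$)
$\frac{1}{V{\left(\left(-1\right) \left(-197\right),W{\left(f,15 \right)} \right)} + s{\left(-4 \right)} \left(-4187\right)} = \frac{1}{\left(1 + \left(-8 + 15\right)\right) - -20935} = \frac{1}{\left(1 + 7\right) + 20935} = \frac{1}{8 + 20935} = \frac{1}{20943}$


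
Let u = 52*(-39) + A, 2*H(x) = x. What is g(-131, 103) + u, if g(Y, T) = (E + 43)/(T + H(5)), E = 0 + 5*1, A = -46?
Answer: -437518/211 ≈ -2073.5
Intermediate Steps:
H(x) = x/2
E = 5 (E = 0 + 5 = 5)
g(Y, T) = 48/(5/2 + T) (g(Y, T) = (5 + 43)/(T + (½)*5) = 48/(T + 5/2) = 48/(5/2 + T))
u = -2074 (u = 52*(-39) - 46 = -2028 - 46 = -2074)
g(-131, 103) + u = 96/(5 + 2*103) - 2074 = 96/(5 + 206) - 2074 = 96/211 - 2074 = -437518/211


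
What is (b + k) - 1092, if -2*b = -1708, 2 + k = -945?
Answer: -1185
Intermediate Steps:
k = -947 (k = -2 - 945 = -947)
b = 854 (b = -½*(-1708) = 854)
(b + k) - 1092 = (854 - 947) - 1092 = -93 - 1092 = -1185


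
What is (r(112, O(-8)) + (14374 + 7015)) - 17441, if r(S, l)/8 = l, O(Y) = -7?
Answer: 3892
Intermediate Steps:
r(S, l) = 8*l
(r(112, O(-8)) + (14374 + 7015)) - 17441 = (8*(-7) + (14374 + 7015)) - 17441 = (-56 + 21389) - 17441 = 21333 - 17441 = 3892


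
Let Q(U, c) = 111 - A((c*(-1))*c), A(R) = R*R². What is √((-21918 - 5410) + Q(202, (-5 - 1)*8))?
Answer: √12230563247 ≈ 1.1059e+5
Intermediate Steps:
A(R) = R³
Q(U, c) = 111 + c⁶ (Q(U, c) = 111 - ((c*(-1))*c)³ = 111 - ((-c)*c)³ = 111 - (-c²)³ = 111 - (-1)*c⁶ = 111 + c⁶)
√((-21918 - 5410) + Q(202, (-5 - 1)*8)) = √((-21918 - 5410) + (111 + ((-5 - 1)*8)⁶)) = √(-27328 + (111 + (-6*8)⁶)) = √(-27328 + (111 + (-48)⁶)) = √(-27328 + (111 + 12230590464)) = √(-27328 + 12230590575) = √12230563247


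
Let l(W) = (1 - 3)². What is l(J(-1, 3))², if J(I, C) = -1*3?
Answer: 16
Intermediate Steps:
J(I, C) = -3
l(W) = 4 (l(W) = (-2)² = 4)
l(J(-1, 3))² = 4² = 16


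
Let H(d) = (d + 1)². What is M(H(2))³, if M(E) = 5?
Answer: 125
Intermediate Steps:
H(d) = (1 + d)²
M(H(2))³ = 5³ = 125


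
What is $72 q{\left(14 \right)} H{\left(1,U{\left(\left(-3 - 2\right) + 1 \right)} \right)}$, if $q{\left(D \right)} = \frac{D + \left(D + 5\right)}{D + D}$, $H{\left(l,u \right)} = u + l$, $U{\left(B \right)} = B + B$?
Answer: $-594$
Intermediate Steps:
$U{\left(B \right)} = 2 B$
$H{\left(l,u \right)} = l + u$
$q{\left(D \right)} = \frac{5 + 2 D}{2 D}$ ($q{\left(D \right)} = \frac{D + \left(5 + D\right)}{2 D} = \left(5 + 2 D\right) \frac{1}{2 D} = \frac{5 + 2 D}{2 D}$)
$72 q{\left(14 \right)} H{\left(1,U{\left(\left(-3 - 2\right) + 1 \right)} \right)} = 72 \frac{\frac{5}{2} + 14}{14} \left(1 + 2 \left(\left(-3 - 2\right) + 1\right)\right) = 72 \cdot \frac{1}{14} \cdot \frac{33}{2} \left(1 + 2 \left(-5 + 1\right)\right) = 72 \cdot \frac{33}{28} \left(1 + 2 \left(-4\right)\right) = \frac{594 \left(1 - 8\right)}{7} = \frac{594}{7} \left(-7\right) = -594$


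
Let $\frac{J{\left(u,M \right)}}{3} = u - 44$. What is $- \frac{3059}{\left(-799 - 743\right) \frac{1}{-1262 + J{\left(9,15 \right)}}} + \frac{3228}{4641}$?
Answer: $- \frac{6467357999}{2385474} \approx -2711.1$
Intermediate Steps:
$J{\left(u,M \right)} = -132 + 3 u$ ($J{\left(u,M \right)} = 3 \left(u - 44\right) = 3 \left(-44 + u\right) = -132 + 3 u$)
$- \frac{3059}{\left(-799 - 743\right) \frac{1}{-1262 + J{\left(9,15 \right)}}} + \frac{3228}{4641} = - \frac{3059}{\left(-799 - 743\right) \frac{1}{-1262 + \left(-132 + 3 \cdot 9\right)}} + \frac{3228}{4641} = - \frac{3059}{\left(-1542\right) \frac{1}{-1262 + \left(-132 + 27\right)}} + 3228 \cdot \frac{1}{4641} = - \frac{3059}{\left(-1542\right) \frac{1}{-1262 - 105}} + \frac{1076}{1547} = - \frac{3059}{\left(-1542\right) \frac{1}{-1367}} + \frac{1076}{1547} = - \frac{3059}{\left(-1542\right) \left(- \frac{1}{1367}\right)} + \frac{1076}{1547} = - \frac{3059}{\frac{1542}{1367}} + \frac{1076}{1547} = \left(-3059\right) \frac{1367}{1542} + \frac{1076}{1547} = - \frac{4181653}{1542} + \frac{1076}{1547} = - \frac{6467357999}{2385474}$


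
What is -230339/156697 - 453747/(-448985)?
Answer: -32317962256/70354602545 ≈ -0.45936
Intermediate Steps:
-230339/156697 - 453747/(-448985) = -230339*1/156697 - 453747*(-1/448985) = -230339/156697 + 453747/448985 = -32317962256/70354602545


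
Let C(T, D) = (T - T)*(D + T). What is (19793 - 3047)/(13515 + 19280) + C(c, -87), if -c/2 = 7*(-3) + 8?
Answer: 16746/32795 ≈ 0.51063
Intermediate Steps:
c = 26 (c = -2*(7*(-3) + 8) = -2*(-21 + 8) = -2*(-13) = 26)
C(T, D) = 0 (C(T, D) = 0*(D + T) = 0)
(19793 - 3047)/(13515 + 19280) + C(c, -87) = (19793 - 3047)/(13515 + 19280) + 0 = 16746/32795 + 0 = 16746/32795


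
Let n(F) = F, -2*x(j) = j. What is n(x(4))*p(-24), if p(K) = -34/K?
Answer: -17/6 ≈ -2.8333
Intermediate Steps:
x(j) = -j/2
n(x(4))*p(-24) = (-½*4)*(-34/(-24)) = -(-68)*(-1)/24 = -2*17/12 = -17/6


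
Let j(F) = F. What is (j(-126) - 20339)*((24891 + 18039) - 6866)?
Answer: -738049760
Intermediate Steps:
(j(-126) - 20339)*((24891 + 18039) - 6866) = (-126 - 20339)*((24891 + 18039) - 6866) = -20465*(42930 - 6866) = -20465*36064 = -738049760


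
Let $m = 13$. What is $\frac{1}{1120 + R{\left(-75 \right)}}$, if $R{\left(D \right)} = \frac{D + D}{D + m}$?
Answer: $\frac{31}{34795} \approx 0.00089093$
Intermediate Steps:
$R{\left(D \right)} = \frac{2 D}{13 + D}$ ($R{\left(D \right)} = \frac{D + D}{D + 13} = \frac{2 D}{13 + D}$)
$\frac{1}{1120 + R{\left(-75 \right)}} = \frac{1}{1120 + 2 \left(-75\right) \frac{1}{13 - 75}} = \frac{1}{1120 + 2 \left(-75\right) \frac{1}{-62}} = \frac{1}{1120 + 2 \left(-75\right) \left(- \frac{1}{62}\right)} = \frac{1}{1120 + \frac{75}{31}} = \frac{1}{\frac{34795}{31}} = \frac{31}{34795}$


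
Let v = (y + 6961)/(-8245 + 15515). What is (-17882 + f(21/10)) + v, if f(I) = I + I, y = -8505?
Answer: -12997315/727 ≈ -17878.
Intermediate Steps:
f(I) = 2*I
v = -772/3635 (v = (-8505 + 6961)/(-8245 + 15515) = -1544/7270 = -1544*1/7270 = -772/3635 ≈ -0.21238)
(-17882 + f(21/10)) + v = (-17882 + 2*(21/10)) - 772/3635 = (-17882 + 21/5) - 772/3635 = -89389/5 - 772/3635 = -12997315/727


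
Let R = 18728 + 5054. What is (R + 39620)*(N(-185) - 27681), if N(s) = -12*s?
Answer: -1614278322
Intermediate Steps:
R = 23782
(R + 39620)*(N(-185) - 27681) = (23782 + 39620)*(-12*(-185) - 27681) = 63402*(2220 - 27681) = 63402*(-25461) = -1614278322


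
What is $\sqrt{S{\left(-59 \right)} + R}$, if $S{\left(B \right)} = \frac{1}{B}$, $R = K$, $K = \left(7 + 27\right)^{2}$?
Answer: $\frac{\sqrt{4023977}}{59} \approx 34.0$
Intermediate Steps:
$K = 1156$ ($K = 34^{2} = 1156$)
$R = 1156$
$\sqrt{S{\left(-59 \right)} + R} = \sqrt{\frac{1}{-59} + 1156} = \sqrt{- \frac{1}{59} + 1156} = \sqrt{\frac{68203}{59}} = \frac{\sqrt{4023977}}{59}$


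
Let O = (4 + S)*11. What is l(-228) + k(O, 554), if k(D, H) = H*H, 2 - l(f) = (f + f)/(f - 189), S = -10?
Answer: 42661450/139 ≈ 3.0692e+5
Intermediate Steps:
l(f) = 2 - 2*f/(-189 + f) (l(f) = 2 - (f + f)/(f - 189) = 2 - 2*f/(-189 + f))
O = -66 (O = (4 - 10)*11 = -6*11 = -66)
k(D, H) = H**2
l(-228) + k(O, 554) = -378/(-189 - 228) + 554**2 = -378/(-417) + 306916 = -378*(-1/417) + 306916 = 126/139 + 306916 = 42661450/139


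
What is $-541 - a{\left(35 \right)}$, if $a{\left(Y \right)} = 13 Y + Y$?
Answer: $-1031$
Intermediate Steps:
$a{\left(Y \right)} = 14 Y$
$-541 - a{\left(35 \right)} = -541 - 14 \cdot 35 = -541 - 490 = -1031$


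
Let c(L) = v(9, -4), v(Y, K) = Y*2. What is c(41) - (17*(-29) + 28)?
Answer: 483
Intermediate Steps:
v(Y, K) = 2*Y
c(L) = 18 (c(L) = 2*9 = 18)
c(41) - (17*(-29) + 28) = 18 - (17*(-29) + 28) = 18 - (-493 + 28) = 18 - 1*(-465) = 18 + 465 = 483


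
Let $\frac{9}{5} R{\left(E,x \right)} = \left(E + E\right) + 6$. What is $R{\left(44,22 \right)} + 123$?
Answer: $\frac{1577}{9} \approx 175.22$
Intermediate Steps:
$R{\left(E,x \right)} = \frac{10}{3} + \frac{10 E}{9}$ ($R{\left(E,x \right)} = \frac{5 \left(\left(E + E\right) + 6\right)}{9} = \frac{5 \left(2 E + 6\right)}{9} = \frac{5 \left(6 + 2 E\right)}{9} = \frac{10}{3} + \frac{10 E}{9}$)
$R{\left(44,22 \right)} + 123 = \left(\frac{10}{3} + \frac{10}{9} \cdot 44\right) + 123 = \left(\frac{10}{3} + \frac{440}{9}\right) + 123 = \frac{470}{9} + 123 = \frac{1577}{9}$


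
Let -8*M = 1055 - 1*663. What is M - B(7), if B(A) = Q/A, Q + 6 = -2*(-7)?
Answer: -351/7 ≈ -50.143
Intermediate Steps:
Q = 8 (Q = -6 - 2*(-7) = -6 + 14 = 8)
M = -49 (M = -(1055 - 1*663)/8 = -(1055 - 663)/8 = -1/8*392 = -49)
B(A) = 8/A
M - B(7) = -49 - 8/7 = -351/7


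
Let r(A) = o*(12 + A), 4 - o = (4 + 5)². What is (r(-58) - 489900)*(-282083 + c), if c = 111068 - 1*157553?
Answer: 159801675344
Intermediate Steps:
o = -77 (o = 4 - (4 + 5)² = 4 - 1*9² = 4 - 1*81 = 4 - 81 = -77)
r(A) = -924 - 77*A (r(A) = -77*(12 + A) = -924 - 77*A)
c = -46485 (c = 111068 - 157553 = -46485)
(r(-58) - 489900)*(-282083 + c) = ((-924 - 77*(-58)) - 489900)*(-282083 - 46485) = ((-924 + 4466) - 489900)*(-328568) = (3542 - 489900)*(-328568) = -486358*(-328568) = 159801675344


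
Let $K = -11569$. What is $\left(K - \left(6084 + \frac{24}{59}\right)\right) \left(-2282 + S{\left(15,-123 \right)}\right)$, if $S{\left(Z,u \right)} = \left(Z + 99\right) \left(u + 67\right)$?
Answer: $\frac{9026080966}{59} \approx 1.5298 \cdot 10^{8}$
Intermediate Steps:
$S{\left(Z,u \right)} = \left(67 + u\right) \left(99 + Z\right)$ ($S{\left(Z,u \right)} = \left(99 + Z\right) \left(67 + u\right) = \left(67 + u\right) \left(99 + Z\right)$)
$\left(K - \left(6084 + \frac{24}{59}\right)\right) \left(-2282 + S{\left(15,-123 \right)}\right) = \left(-11569 - \left(6084 + \frac{24}{59}\right)\right) \left(-2282 + \left(6633 + 67 \cdot 15 + 99 \left(-123\right) + 15 \left(-123\right)\right)\right) = \left(-11569 - \frac{358980}{59}\right) \left(-2282 + \left(6633 + 1005 - 12177 - 1845\right)\right) = \left(-11569 - \frac{358980}{59}\right) \left(-2282 - 6384\right) = \left(-11569 - \frac{358980}{59}\right) \left(-8666\right) = \left(- \frac{1041551}{59}\right) \left(-8666\right) = \frac{9026080966}{59}$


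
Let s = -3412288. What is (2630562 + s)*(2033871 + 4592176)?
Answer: -5179753217122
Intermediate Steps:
(2630562 + s)*(2033871 + 4592176) = (2630562 - 3412288)*(2033871 + 4592176) = -781726*6626047 = -5179753217122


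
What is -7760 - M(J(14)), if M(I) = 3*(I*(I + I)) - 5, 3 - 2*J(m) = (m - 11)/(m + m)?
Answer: -12179523/1568 ≈ -7767.6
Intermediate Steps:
J(m) = 3/2 - (-11 + m)/(4*m) (J(m) = 3/2 - (m - 11)/(2*(m + m)) = 3/2 - (-11 + m)/(2*(2*m)) = 3/2 - (-11 + m)*1/(2*m)/2 = 3/2 - (-11 + m)/(4*m))
M(I) = -5 + 6*I² (M(I) = 3*(I*(2*I)) - 5 = 3*(2*I²) - 5 = 6*I² - 5 = -5 + 6*I²)
-7760 - M(J(14)) = -7760 - (-5 + 6*((¼)*(11 + 5*14)/14)²) = -7760 - (-5 + 6*((¼)*(1/14)*(11 + 70))²) = -7760 - (-5 + 6*((¼)*(1/14)*81)²) = -7760 - (-5 + 6*(81/56)²) = -7760 - (-5 + 6*(6561/3136)) = -7760 - (-5 + 19683/1568) = -7760 - 1*11843/1568 = -7760 - 11843/1568 = -12179523/1568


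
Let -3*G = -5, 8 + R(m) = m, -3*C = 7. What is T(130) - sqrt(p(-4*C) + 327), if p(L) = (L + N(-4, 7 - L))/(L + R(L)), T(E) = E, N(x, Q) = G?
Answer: 130 - sqrt(20994)/8 ≈ 111.89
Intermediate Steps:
C = -7/3 (C = -1/3*7 = -7/3 ≈ -2.3333)
R(m) = -8 + m
G = 5/3 (G = -1/3*(-5) = 5/3 ≈ 1.6667)
N(x, Q) = 5/3
p(L) = (5/3 + L)/(-8 + 2*L) (p(L) = (L + 5/3)/(L + (-8 + L)) = (5/3 + L)/(-8 + 2*L))
T(130) - sqrt(p(-4*C) + 327) = 130 - sqrt((5 + 3*(-4*(-7/3)))/(6*(-4 - 4*(-7/3))) + 327) = 130 - sqrt((5 + 3*(28/3))/(6*(-4 + 28/3)) + 327) = 130 - sqrt((5 + 28)/(6*(16/3)) + 327) = 130 - sqrt((1/6)*(3/16)*33 + 327) = 130 - sqrt(33/32 + 327) = 130 - sqrt(10497/32) = 130 - sqrt(20994)/8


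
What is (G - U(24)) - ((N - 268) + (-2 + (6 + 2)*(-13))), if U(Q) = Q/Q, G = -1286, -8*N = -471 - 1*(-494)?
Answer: -7281/8 ≈ -910.13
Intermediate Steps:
N = -23/8 (N = -(-471 - 1*(-494))/8 = -(-471 + 494)/8 = -⅛*23 = -23/8 ≈ -2.8750)
U(Q) = 1
(G - U(24)) - ((N - 268) + (-2 + (6 + 2)*(-13))) = (-1286 - 1*1) - ((-23/8 - 268) + (-2 + (6 + 2)*(-13))) = (-1286 - 1) - (-2167/8 + (-2 + 8*(-13))) = -1287 - (-2167/8 + (-2 - 104)) = -1287 - (-2167/8 - 106) = -1287 - 1*(-3015/8) = -1287 + 3015/8 = -7281/8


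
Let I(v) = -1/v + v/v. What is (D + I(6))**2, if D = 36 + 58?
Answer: 323761/36 ≈ 8993.4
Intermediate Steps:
I(v) = 1 - 1/v (I(v) = -1/v + 1 = 1 - 1/v)
D = 94
(D + I(6))**2 = (94 + (-1 + 6)/6)**2 = (94 + (1/6)*5)**2 = (94 + 5/6)**2 = (569/6)**2 = 323761/36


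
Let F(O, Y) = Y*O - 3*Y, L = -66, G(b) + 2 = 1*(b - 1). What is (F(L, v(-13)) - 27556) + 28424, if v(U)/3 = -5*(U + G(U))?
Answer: -29147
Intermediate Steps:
G(b) = -3 + b (G(b) = -2 + 1*(b - 1) = -2 + 1*(-1 + b) = -2 + (-1 + b) = -3 + b)
v(U) = 45 - 30*U (v(U) = 3*(-5*(U + (-3 + U))) = 3*(-5*(-3 + 2*U)) = 3*(15 - 10*U) = 45 - 30*U)
F(O, Y) = -3*Y + O*Y (F(O, Y) = O*Y - 3*Y = -3*Y + O*Y)
(F(L, v(-13)) - 27556) + 28424 = ((45 - 30*(-13))*(-3 - 66) - 27556) + 28424 = ((45 + 390)*(-69) - 27556) + 28424 = (435*(-69) - 27556) + 28424 = (-30015 - 27556) + 28424 = -57571 + 28424 = -29147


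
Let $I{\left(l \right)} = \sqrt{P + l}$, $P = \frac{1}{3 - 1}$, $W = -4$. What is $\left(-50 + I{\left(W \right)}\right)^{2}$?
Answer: $\frac{\left(100 - i \sqrt{14}\right)^{2}}{4} \approx 2496.5 - 187.08 i$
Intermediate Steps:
$P = \frac{1}{2} \approx 0.5$
$I{\left(l \right)} = \sqrt{\frac{1}{2} + l}$
$\left(-50 + I{\left(W \right)}\right)^{2} = \left(-50 + \frac{\sqrt{2 + 4 \left(-4\right)}}{2}\right)^{2} = \left(-50 + \frac{\sqrt{2 - 16}}{2}\right)^{2} = \left(-50 + \frac{\sqrt{-14}}{2}\right)^{2} = \left(-50 + \frac{i \sqrt{14}}{2}\right)^{2}$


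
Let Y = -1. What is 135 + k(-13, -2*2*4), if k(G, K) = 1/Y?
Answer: 134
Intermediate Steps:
k(G, K) = -1 (k(G, K) = 1/(-1) = -1)
135 + k(-13, -2*2*4) = 135 - 1 = 134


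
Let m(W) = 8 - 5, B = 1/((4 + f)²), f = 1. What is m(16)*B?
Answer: 3/25 ≈ 0.12000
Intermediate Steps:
B = 1/25 (B = 1/((4 + 1)²) = 1/(5²) = 1/25 ≈ 0.040000)
m(W) = 3
m(16)*B = 3*(1/25) = 3/25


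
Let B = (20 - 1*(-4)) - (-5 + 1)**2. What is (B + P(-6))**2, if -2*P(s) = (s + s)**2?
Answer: 4096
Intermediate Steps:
P(s) = -2*s**2 (P(s) = -(s + s)**2/2 = -4*s**2/2 = -2*s**2)
B = 8 (B = (20 + 4) - 1*(-4)**2 = 24 - 1*16 = 24 - 16 = 8)
(B + P(-6))**2 = (8 - 2*(-6)**2)**2 = (8 - 2*36)**2 = (8 - 72)**2 = (-64)**2 = 4096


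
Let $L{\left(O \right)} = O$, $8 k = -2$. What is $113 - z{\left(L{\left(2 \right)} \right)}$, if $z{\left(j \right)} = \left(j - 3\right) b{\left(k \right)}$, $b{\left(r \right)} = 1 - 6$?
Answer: $108$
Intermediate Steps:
$k = - \frac{1}{4}$ ($k = \frac{1}{8} \left(-2\right) = - \frac{1}{4} \approx -0.25$)
$b{\left(r \right)} = -5$ ($b{\left(r \right)} = 1 - 6 = -5$)
$z{\left(j \right)} = 15 - 5 j$ ($z{\left(j \right)} = \left(j - 3\right) \left(-5\right) = \left(-3 + j\right) \left(-5\right) = 15 - 5 j$)
$113 - z{\left(L{\left(2 \right)} \right)} = 113 - \left(15 - 10\right) = 113 - 5 = 108$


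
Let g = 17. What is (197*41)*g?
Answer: 137309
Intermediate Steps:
(197*41)*g = (197*41)*17 = 8077*17 = 137309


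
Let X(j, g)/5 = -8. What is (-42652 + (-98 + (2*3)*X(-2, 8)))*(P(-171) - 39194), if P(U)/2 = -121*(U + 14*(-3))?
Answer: -531012480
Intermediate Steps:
X(j, g) = -40 (X(j, g) = 5*(-8) = -40)
P(U) = 10164 - 242*U (P(U) = 2*(-121*(U + 14*(-3))) = 2*(-121*(U - 42)) = 2*(-121*(-42 + U)) = 2*(5082 - 121*U) = 10164 - 242*U)
(-42652 + (-98 + (2*3)*X(-2, 8)))*(P(-171) - 39194) = (-42652 + (-98 + (2*3)*(-40)))*((10164 - 242*(-171)) - 39194) = (-42652 + (-98 + 6*(-40)))*((10164 + 41382) - 39194) = (-42652 + (-98 - 240))*(51546 - 39194) = (-42652 - 338)*12352 = -42990*12352 = -531012480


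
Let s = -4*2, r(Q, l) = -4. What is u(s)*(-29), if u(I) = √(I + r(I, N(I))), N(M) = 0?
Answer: -58*I*√3 ≈ -100.46*I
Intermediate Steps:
s = -8
u(I) = √(-4 + I) (u(I) = √(I - 4) = √(-4 + I))
u(s)*(-29) = √(-4 - 8)*(-29) = √(-12)*(-29) = (2*I*√3)*(-29) = -58*I*√3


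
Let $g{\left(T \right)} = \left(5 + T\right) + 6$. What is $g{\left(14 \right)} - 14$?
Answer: $11$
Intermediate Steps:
$g{\left(T \right)} = 11 + T$
$g{\left(14 \right)} - 14 = \left(11 + 14\right) - 14 = 25 - 14 = 11$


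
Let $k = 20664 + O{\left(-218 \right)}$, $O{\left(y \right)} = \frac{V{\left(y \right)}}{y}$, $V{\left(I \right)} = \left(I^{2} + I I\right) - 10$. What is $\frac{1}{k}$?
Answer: $\frac{109}{2204857} \approx 4.9436 \cdot 10^{-5}$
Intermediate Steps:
$V{\left(I \right)} = -10 + 2 I^{2}$ ($V{\left(I \right)} = \left(I^{2} + I^{2}\right) - 10 = 2 I^{2} - 10 = -10 + 2 I^{2}$)
$O{\left(y \right)} = \frac{-10 + 2 y^{2}}{y}$
$k = \frac{2204857}{109}$ ($k = 20664 + \left(- \frac{10}{-218} + 2 \left(-218\right)\right) = 20664 - \frac{47519}{109} = \frac{2204857}{109} \approx 20228.0$)
$\frac{1}{k} = \frac{1}{\frac{2204857}{109}} = \frac{109}{2204857}$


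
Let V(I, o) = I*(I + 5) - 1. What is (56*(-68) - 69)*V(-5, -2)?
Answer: 3877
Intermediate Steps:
V(I, o) = -1 + I*(5 + I) (V(I, o) = I*(5 + I) - 1 = -1 + I*(5 + I))
(56*(-68) - 69)*V(-5, -2) = (56*(-68) - 69)*(-1 + (-5)² + 5*(-5)) = (-3808 - 69)*(-1 + 25 - 25) = -3877*(-1) = 3877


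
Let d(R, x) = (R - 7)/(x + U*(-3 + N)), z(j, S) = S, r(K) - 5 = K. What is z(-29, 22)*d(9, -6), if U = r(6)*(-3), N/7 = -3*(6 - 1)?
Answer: 22/1779 ≈ 0.012367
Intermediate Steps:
N = -105 (N = 7*(-3*(6 - 1)) = 7*(-3*5) = 7*(-15) = -105)
r(K) = 5 + K
U = -33 (U = (5 + 6)*(-3) = 11*(-3) = -33)
d(R, x) = (-7 + R)/(3564 + x) (d(R, x) = (R - 7)/(x - 33*(-3 - 105)) = (-7 + R)/(x - 33*(-108)) = (-7 + R)/(x + 3564) = (-7 + R)/(3564 + x))
z(-29, 22)*d(9, -6) = 22*((-7 + 9)/(3564 - 6)) = 22*(2/3558) = 22*((1/3558)*2) = 22*(1/1779) = 22/1779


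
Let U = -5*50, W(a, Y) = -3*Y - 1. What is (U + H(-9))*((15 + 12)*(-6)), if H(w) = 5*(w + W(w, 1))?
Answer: 51030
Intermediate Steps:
W(a, Y) = -1 - 3*Y
H(w) = -20 + 5*w (H(w) = 5*(w + (-1 - 3*1)) = 5*(w + (-1 - 3)) = 5*(w - 4) = 5*(-4 + w) = -20 + 5*w)
U = -250
(U + H(-9))*((15 + 12)*(-6)) = (-250 + (-20 + 5*(-9)))*((15 + 12)*(-6)) = (-250 + (-20 - 45))*(27*(-6)) = (-250 - 65)*(-162) = -315*(-162) = 51030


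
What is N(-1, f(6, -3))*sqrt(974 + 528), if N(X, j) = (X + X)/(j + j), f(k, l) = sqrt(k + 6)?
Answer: -sqrt(4506)/6 ≈ -11.188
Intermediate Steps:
f(k, l) = sqrt(6 + k)
N(X, j) = X/j (N(X, j) = (2*X)/((2*j)) = (2*X)*(1/(2*j)) = X/j)
N(-1, f(6, -3))*sqrt(974 + 528) = (-1/(sqrt(6 + 6)))*sqrt(974 + 528) = (-1/(sqrt(12)))*sqrt(1502) = (-1/(2*sqrt(3)))*sqrt(1502) = (-sqrt(3)/6)*sqrt(1502) = -sqrt(4506)/6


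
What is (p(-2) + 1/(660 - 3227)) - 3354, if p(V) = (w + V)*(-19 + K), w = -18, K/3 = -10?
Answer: -6094059/2567 ≈ -2374.0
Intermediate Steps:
K = -30 (K = 3*(-10) = -30)
p(V) = 882 - 49*V (p(V) = (-18 + V)*(-19 - 30) = (-18 + V)*(-49) = 882 - 49*V)
(p(-2) + 1/(660 - 3227)) - 3354 = ((882 - 49*(-2)) + 1/(660 - 3227)) - 3354 = ((882 + 98) + 1/(-2567)) - 3354 = (980 - 1/2567) - 3354 = 2515659/2567 - 3354 = -6094059/2567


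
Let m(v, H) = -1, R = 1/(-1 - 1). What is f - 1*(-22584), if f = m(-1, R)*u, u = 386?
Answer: 22198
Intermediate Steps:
R = -1/2 (R = 1/(-2) = -1/2 ≈ -0.50000)
f = -386 (f = -1*386 = -386)
f - 1*(-22584) = -386 - 1*(-22584) = -386 + 22584 = 22198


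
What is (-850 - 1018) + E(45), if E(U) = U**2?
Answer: 157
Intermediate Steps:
(-850 - 1018) + E(45) = (-850 - 1018) + 45**2 = -1868 + 2025 = 157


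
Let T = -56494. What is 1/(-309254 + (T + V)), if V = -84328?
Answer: -1/450076 ≈ -2.2218e-6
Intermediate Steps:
1/(-309254 + (T + V)) = 1/(-309254 + (-56494 - 84328)) = 1/(-309254 - 140822) = 1/(-450076) = -1/450076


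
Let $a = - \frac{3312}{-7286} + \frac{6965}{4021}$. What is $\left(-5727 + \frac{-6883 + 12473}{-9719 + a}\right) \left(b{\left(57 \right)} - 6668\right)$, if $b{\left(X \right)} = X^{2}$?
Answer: $\frac{1393660571351211124}{71168384193} \approx 1.9583 \cdot 10^{7}$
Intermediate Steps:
$a = \frac{32032271}{14648503}$ ($a = \left(-3312\right) \left(- \frac{1}{7286}\right) + 6965 \cdot \frac{1}{4021} = \frac{1656}{3643} + \frac{6965}{4021} = \frac{32032271}{14648503} \approx 2.1867$)
$\left(-5727 + \frac{-6883 + 12473}{-9719 + a}\right) \left(b{\left(57 \right)} - 6668\right) = \left(-5727 + \frac{-6883 + 12473}{-9719 + \frac{32032271}{14648503}}\right) \left(57^{2} - 6668\right) = \left(-5727 + \frac{5590}{- \frac{142336768386}{14648503}}\right) \left(3249 - 6668\right) = \left(-5727 + 5590 \left(- \frac{14648503}{142336768386}\right)\right) \left(-3419\right) = \left(-5727 - \frac{40942565885}{71168384193}\right) \left(-3419\right) = \left(- \frac{407622278839196}{71168384193}\right) \left(-3419\right) = \frac{1393660571351211124}{71168384193}$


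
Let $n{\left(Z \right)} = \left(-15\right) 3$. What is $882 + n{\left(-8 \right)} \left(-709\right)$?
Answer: $32787$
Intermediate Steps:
$n{\left(Z \right)} = -45$
$882 + n{\left(-8 \right)} \left(-709\right) = 882 - -31905 = 882 + 31905 = 32787$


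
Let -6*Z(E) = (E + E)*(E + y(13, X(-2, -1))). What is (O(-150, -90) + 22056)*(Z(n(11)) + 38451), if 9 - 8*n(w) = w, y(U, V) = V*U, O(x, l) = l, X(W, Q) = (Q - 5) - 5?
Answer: 6754819575/8 ≈ 8.4435e+8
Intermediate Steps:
X(W, Q) = -10 + Q (X(W, Q) = (-5 + Q) - 5 = -10 + Q)
y(U, V) = U*V
n(w) = 9/8 - w/8
Z(E) = -E*(-143 + E)/3 (Z(E) = -(E + E)*(E + 13*(-10 - 1))/6 = -2*E*(E + 13*(-11))/6 = -2*E*(E - 143)/6 = -2*E*(-143 + E)/6 = -E*(-143 + E)/3)
(O(-150, -90) + 22056)*(Z(n(11)) + 38451) = (-90 + 22056)*((9/8 - 1/8*11)*(143 - (9/8 - 1/8*11))/3 + 38451) = 21966*((9/8 - 11/8)*(143 - (9/8 - 11/8))/3 + 38451) = 21966*((1/3)*(-1/4)*(143 - 1*(-1/4)) + 38451) = 21966*((1/3)*(-1/4)*(143 + 1/4) + 38451) = 21966*((1/3)*(-1/4)*(573/4) + 38451) = 21966*(-191/16 + 38451) = 21966*(615025/16) = 6754819575/8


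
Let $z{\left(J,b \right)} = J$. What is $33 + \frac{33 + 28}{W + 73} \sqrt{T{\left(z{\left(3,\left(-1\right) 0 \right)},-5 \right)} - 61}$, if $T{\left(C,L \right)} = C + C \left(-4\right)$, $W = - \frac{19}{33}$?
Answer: $33 + \frac{2013 i \sqrt{70}}{2390} \approx 33.0 + 7.0468 i$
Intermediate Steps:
$W = - \frac{19}{33}$ ($W = \left(-19\right) \frac{1}{33} = - \frac{19}{33} \approx -0.57576$)
$T{\left(C,L \right)} = - 3 C$ ($T{\left(C,L \right)} = C - 4 C = - 3 C$)
$33 + \frac{33 + 28}{W + 73} \sqrt{T{\left(z{\left(3,\left(-1\right) 0 \right)},-5 \right)} - 61} = 33 + \frac{33 + 28}{- \frac{19}{33} + 73} \sqrt{\left(-3\right) 3 - 61} = 33 + \frac{61}{\frac{2390}{33}} \sqrt{-9 - 61} = 33 + 61 \cdot \frac{33}{2390} \sqrt{-70} = 33 + \frac{2013 i \sqrt{70}}{2390}$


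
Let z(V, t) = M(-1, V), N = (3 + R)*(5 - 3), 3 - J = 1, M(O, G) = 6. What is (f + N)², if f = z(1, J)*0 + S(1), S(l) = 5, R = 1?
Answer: 169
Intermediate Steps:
J = 2 (J = 3 - 1*1 = 3 - 1 = 2)
N = 8 (N = (3 + 1)*(5 - 3) = 4*2 = 8)
z(V, t) = 6
f = 5 (f = 6*0 + 5 = 0 + 5 = 5)
(f + N)² = (5 + 8)² = 13² = 169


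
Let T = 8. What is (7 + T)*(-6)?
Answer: -90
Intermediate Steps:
(7 + T)*(-6) = (7 + 8)*(-6) = 15*(-6) = -90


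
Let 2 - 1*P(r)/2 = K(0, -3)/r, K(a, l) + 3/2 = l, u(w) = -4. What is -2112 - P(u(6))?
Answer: -8455/4 ≈ -2113.8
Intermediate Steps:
K(a, l) = -3/2 + l
P(r) = 4 + 9/r (P(r) = 4 - 2*(-3/2 - 3)/r = 4 - (-9)/r = 4 + 9/r)
-2112 - P(u(6)) = -2112 - (4 + 9/(-4)) = -2112 - (4 + 9*(-1/4)) = -2112 - (4 - 9/4) = -2112 - 1*7/4 = -2112 - 7/4 = -8455/4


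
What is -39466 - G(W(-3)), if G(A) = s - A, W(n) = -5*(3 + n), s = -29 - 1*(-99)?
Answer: -39536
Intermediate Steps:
s = 70 (s = -29 + 99 = 70)
W(n) = -15 - 5*n
G(A) = 70 - A
-39466 - G(W(-3)) = -39466 - (70 - (-15 - 5*(-3))) = -39466 - (70 - (-15 + 15)) = -39466 - (70 - 1*0) = -39466 - (70 + 0) = -39466 - 1*70 = -39466 - 70 = -39536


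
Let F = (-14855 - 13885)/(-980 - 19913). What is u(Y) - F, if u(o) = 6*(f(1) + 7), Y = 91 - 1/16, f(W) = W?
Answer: 974124/20893 ≈ 46.624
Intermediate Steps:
Y = 1455/16 (Y = 91 - 1*1/16 = 91 - 1/16 = 1455/16 ≈ 90.938)
u(o) = 48 (u(o) = 6*(1 + 7) = 6*8 = 48)
F = 28740/20893 (F = -28740/(-20893) = -28740*(-1/20893) = 28740/20893 ≈ 1.3756)
u(Y) - F = 48 - 1*28740/20893 = 48 - 28740/20893 = 974124/20893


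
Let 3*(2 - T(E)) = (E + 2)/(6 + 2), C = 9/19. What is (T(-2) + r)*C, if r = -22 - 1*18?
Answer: -18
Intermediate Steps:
r = -40 (r = -22 - 18 = -40)
C = 9/19 (C = 9*(1/19) = 9/19 ≈ 0.47368)
T(E) = 23/12 - E/24 (T(E) = 2 - (E + 2)/(3*(6 + 2)) = 2 - (2 + E)/(3*8) = 2 - (1/4 + E/8)/3 = 2 + (-1/12 - E/24) = 23/12 - E/24)
(T(-2) + r)*C = ((23/12 - 1/24*(-2)) - 40)*(9/19) = ((23/12 + 1/12) - 40)*(9/19) = (2 - 40)*(9/19) = -38*9/19 = -18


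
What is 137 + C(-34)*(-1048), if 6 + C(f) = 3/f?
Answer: 110797/17 ≈ 6517.5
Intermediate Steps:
C(f) = -6 + 3/f
137 + C(-34)*(-1048) = 137 + (-6 + 3/(-34))*(-1048) = 137 + (-6 + 3*(-1/34))*(-1048) = 137 + (-6 - 3/34)*(-1048) = 137 - 207/34*(-1048) = 137 + 108468/17 = 110797/17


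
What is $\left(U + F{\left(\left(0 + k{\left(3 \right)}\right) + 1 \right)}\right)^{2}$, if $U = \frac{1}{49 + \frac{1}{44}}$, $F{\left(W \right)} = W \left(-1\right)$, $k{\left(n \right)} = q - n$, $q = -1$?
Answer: $\frac{42445225}{4652649} \approx 9.1228$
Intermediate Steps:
$k{\left(n \right)} = -1 - n$
$F{\left(W \right)} = - W$
$U = \frac{44}{2157}$ ($U = \frac{1}{49 + \frac{1}{44}} = \frac{1}{\frac{2157}{44}} = \frac{44}{2157} \approx 0.020399$)
$\left(U + F{\left(\left(0 + k{\left(3 \right)}\right) + 1 \right)}\right)^{2} = \left(\frac{44}{2157} - \left(\left(0 - 4\right) + 1\right)\right)^{2} = \left(\frac{44}{2157} - \left(-4 + 1\right)\right)^{2} = \left(\frac{44}{2157} - -3\right)^{2} = \left(\frac{44}{2157} + 3\right)^{2} = \left(\frac{6515}{2157}\right)^{2} = \frac{42445225}{4652649}$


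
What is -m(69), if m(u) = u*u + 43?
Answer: -4804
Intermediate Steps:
m(u) = 43 + u² (m(u) = u² + 43 = 43 + u²)
-m(69) = -(43 + 69²) = -(43 + 4761) = -1*4804 = -4804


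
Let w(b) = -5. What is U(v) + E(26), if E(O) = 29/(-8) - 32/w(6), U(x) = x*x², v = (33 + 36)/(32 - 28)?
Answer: 1643433/320 ≈ 5135.7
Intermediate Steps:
v = 69/4 ≈ 17.250
U(x) = x³
E(O) = 111/40 (E(O) = 29/(-8) - 32/(-5) = 29*(-⅛) - 32*(-⅕) = -29/8 + 32/5 = 111/40)
U(v) + E(26) = (69/4)³ + 111/40 = 328509/64 + 111/40 = 1643433/320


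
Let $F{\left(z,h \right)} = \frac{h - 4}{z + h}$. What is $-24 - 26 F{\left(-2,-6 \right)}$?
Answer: $- \frac{113}{2} \approx -56.5$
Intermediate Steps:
$F{\left(z,h \right)} = \frac{-4 + h}{h + z}$
$-24 - 26 F{\left(-2,-6 \right)} = -24 - 26 \frac{-4 - 6}{-6 - 2} = -24 - 26 \frac{1}{-8} \left(-10\right) = -24 - 26 \left(\left(- \frac{1}{8}\right) \left(-10\right)\right) = -24 - \frac{65}{2} = - \frac{113}{2}$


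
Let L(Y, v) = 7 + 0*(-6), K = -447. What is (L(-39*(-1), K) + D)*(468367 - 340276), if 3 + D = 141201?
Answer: 18087089655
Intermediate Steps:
D = 141198 (D = -3 + 141201 = 141198)
L(Y, v) = 7 (L(Y, v) = 7 + 0 = 7)
(L(-39*(-1), K) + D)*(468367 - 340276) = (7 + 141198)*(468367 - 340276) = 141205*128091 = 18087089655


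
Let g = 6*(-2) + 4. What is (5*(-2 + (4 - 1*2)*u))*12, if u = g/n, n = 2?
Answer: -600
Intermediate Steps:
g = -8 (g = -12 + 4 = -8)
u = -4 (u = -8/2 = (½)*(-8) = -4)
(5*(-2 + (4 - 1*2)*u))*12 = (5*(-2 + (4 - 1*2)*(-4)))*12 = (5*(-2 + (4 - 2)*(-4)))*12 = (5*(-2 + 2*(-4)))*12 = (5*(-2 - 8))*12 = (5*(-10))*12 = -50*12 = -600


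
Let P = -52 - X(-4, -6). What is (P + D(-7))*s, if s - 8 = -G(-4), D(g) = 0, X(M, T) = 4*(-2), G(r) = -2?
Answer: -440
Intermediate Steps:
X(M, T) = -8
s = 10 (s = 8 - 1*(-2) = 8 + 2 = 10)
P = -44 (P = -52 - 1*(-8) = -52 + 8 = -44)
(P + D(-7))*s = (-44 + 0)*10 = -44*10 = -440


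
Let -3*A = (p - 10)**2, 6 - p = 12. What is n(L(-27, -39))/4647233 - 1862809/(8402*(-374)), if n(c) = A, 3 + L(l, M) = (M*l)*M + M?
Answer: 1527642231259/2577039409956 ≈ 0.59279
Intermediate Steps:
p = -6 (p = 6 - 1*12 = 6 - 12 = -6)
L(l, M) = -3 + M + l*M**2 (L(l, M) = -3 + ((M*l)*M + M) = -3 + (l*M**2 + M) = -3 + (M + l*M**2) = -3 + M + l*M**2)
A = -256/3 (A = -(-6 - 10)**2/3 = -1/3*(-16)**2 = -1/3*256 = -256/3 ≈ -85.333)
n(c) = -256/3
n(L(-27, -39))/4647233 - 1862809/(8402*(-374)) = -256/3/4647233 - 1862809/(8402*(-374)) = -256/3*1/4647233 - 1862809/(-3142348) = -256/13941699 - 1862809*(-1/3142348) = -256/13941699 + 109577/184844 = 1527642231259/2577039409956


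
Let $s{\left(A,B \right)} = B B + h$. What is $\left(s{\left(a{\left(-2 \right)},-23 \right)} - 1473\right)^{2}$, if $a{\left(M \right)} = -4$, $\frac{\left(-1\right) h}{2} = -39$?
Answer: $749956$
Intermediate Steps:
$h = 78$ ($h = \left(-2\right) \left(-39\right) = 78$)
$s{\left(A,B \right)} = 78 + B^{2}$ ($s{\left(A,B \right)} = B B + 78 = B^{2} + 78 = 78 + B^{2}$)
$\left(s{\left(a{\left(-2 \right)},-23 \right)} - 1473\right)^{2} = \left(\left(78 + \left(-23\right)^{2}\right) - 1473\right)^{2} = \left(\left(78 + 529\right) - 1473\right)^{2} = \left(607 - 1473\right)^{2} = \left(-866\right)^{2} = 749956$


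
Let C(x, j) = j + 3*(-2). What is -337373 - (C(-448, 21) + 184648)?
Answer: -522036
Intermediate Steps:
C(x, j) = -6 + j (C(x, j) = j - 6 = -6 + j)
-337373 - (C(-448, 21) + 184648) = -337373 - ((-6 + 21) + 184648) = -337373 - (15 + 184648) = -337373 - 1*184663 = -337373 - 184663 = -522036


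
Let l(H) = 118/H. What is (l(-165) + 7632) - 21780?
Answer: -2334538/165 ≈ -14149.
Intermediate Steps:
(l(-165) + 7632) - 21780 = (118/(-165) + 7632) - 21780 = (118*(-1/165) + 7632) - 21780 = (-118/165 + 7632) - 21780 = 1259162/165 - 21780 = -2334538/165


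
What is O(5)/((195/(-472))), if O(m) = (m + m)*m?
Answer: -4720/39 ≈ -121.03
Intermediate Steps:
O(m) = 2*m² (O(m) = (2*m)*m = 2*m²)
O(5)/((195/(-472))) = (2*5²)/((195/(-472))) = (2*25)/((195*(-1/472))) = 50/(-195/472) = 50*(-472/195) = -4720/39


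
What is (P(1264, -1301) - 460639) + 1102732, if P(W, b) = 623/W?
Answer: 811606175/1264 ≈ 6.4209e+5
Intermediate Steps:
(P(1264, -1301) - 460639) + 1102732 = (623/1264 - 460639) + 1102732 = -582247073/1264 + 1102732 = 811606175/1264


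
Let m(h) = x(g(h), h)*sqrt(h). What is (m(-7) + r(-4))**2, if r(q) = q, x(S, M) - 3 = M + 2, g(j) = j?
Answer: -12 + 16*I*sqrt(7) ≈ -12.0 + 42.332*I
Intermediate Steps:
x(S, M) = 5 + M (x(S, M) = 3 + (M + 2) = 3 + (2 + M) = 5 + M)
m(h) = sqrt(h)*(5 + h) (m(h) = (5 + h)*sqrt(h) = sqrt(h)*(5 + h))
(m(-7) + r(-4))**2 = (sqrt(-7)*(5 - 7) - 4)**2 = ((I*sqrt(7))*(-2) - 4)**2 = (-2*I*sqrt(7) - 4)**2 = (-4 - 2*I*sqrt(7))**2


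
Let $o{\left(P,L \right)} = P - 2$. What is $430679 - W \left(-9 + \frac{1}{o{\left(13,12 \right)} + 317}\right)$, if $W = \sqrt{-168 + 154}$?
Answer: $430679 + \frac{2951 i \sqrt{14}}{328} \approx 4.3068 \cdot 10^{5} + 33.664 i$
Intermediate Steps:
$o{\left(P,L \right)} = -2 + P$ ($o{\left(P,L \right)} = P - 2 = -2 + P$)
$W = i \sqrt{14}$ ($W = \sqrt{-14} = i \sqrt{14} \approx 3.7417 i$)
$430679 - W \left(-9 + \frac{1}{o{\left(13,12 \right)} + 317}\right) = 430679 - i \sqrt{14} \left(-9 + \frac{1}{\left(-2 + 13\right) + 317}\right) = 430679 - i \sqrt{14} \left(-9 + \frac{1}{11 + 317}\right) = 430679 - i \sqrt{14} \left(-9 + \frac{1}{328}\right) = 430679 - i \sqrt{14} \left(- \frac{2951}{328}\right) = 430679 - - \frac{2951 i \sqrt{14}}{328} = 430679 + \frac{2951 i \sqrt{14}}{328}$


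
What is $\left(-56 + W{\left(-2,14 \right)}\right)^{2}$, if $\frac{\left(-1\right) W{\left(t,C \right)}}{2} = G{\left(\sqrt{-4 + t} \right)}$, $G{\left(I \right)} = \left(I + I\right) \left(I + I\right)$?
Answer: $64$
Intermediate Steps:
$G{\left(I \right)} = 4 I^{2}$ ($G{\left(I \right)} = 2 I 2 I = 4 I^{2}$)
$W{\left(t,C \right)} = 32 - 8 t$ ($W{\left(t,C \right)} = - 2 \cdot 4 \left(\sqrt{-4 + t}\right)^{2} = - 2 \cdot 4 \left(-4 + t\right) = - 2 \left(-16 + 4 t\right) = 32 - 8 t$)
$\left(-56 + W{\left(-2,14 \right)}\right)^{2} = \left(-56 + \left(32 - -16\right)\right)^{2} = \left(-56 + \left(32 + 16\right)\right)^{2} = \left(-56 + 48\right)^{2} = \left(-8\right)^{2} = 64$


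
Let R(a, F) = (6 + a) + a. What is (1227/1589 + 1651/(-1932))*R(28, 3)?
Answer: -1119875/219282 ≈ -5.1070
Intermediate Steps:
R(a, F) = 6 + 2*a
(1227/1589 + 1651/(-1932))*R(28, 3) = (1227/1589 + 1651/(-1932))*(6 + 2*28) = (1227*(1/1589) + 1651*(-1/1932))*(6 + 56) = (1227/1589 - 1651/1932)*62 = -36125/438564*62 = -1119875/219282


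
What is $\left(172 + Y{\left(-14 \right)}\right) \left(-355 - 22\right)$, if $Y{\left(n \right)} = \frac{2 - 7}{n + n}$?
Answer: $- \frac{1817517}{28} \approx -64911.0$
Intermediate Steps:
$Y{\left(n \right)} = - \frac{5}{2 n}$
$\left(172 + Y{\left(-14 \right)}\right) \left(-355 - 22\right) = \left(172 - \frac{5}{2 \left(-14\right)}\right) \left(-355 - 22\right) = \left(172 - - \frac{5}{28}\right) \left(-377\right) = \left(172 + \frac{5}{28}\right) \left(-377\right) = \frac{4821}{28} \left(-377\right) = - \frac{1817517}{28}$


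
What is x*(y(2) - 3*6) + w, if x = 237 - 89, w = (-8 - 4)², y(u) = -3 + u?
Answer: -2668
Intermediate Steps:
w = 144 (w = (-12)² = 144)
x = 148
x*(y(2) - 3*6) + w = 148*((-3 + 2) - 3*6) + 144 = 148*(-1 - 18) + 144 = 148*(-19) + 144 = -2812 + 144 = -2668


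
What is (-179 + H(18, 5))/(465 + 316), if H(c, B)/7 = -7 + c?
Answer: -102/781 ≈ -0.13060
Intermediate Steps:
H(c, B) = -49 + 7*c (H(c, B) = 7*(-7 + c) = -49 + 7*c)
(-179 + H(18, 5))/(465 + 316) = (-179 + (-49 + 7*18))/(465 + 316) = (-179 + (-49 + 126))/781 = (-179 + 77)*(1/781) = -102*1/781 = -102/781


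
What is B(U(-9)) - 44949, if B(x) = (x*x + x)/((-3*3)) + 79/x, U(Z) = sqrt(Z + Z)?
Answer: -44947 - 27*I*sqrt(2)/2 ≈ -44947.0 - 19.092*I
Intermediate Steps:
U(Z) = sqrt(2)*sqrt(Z) (U(Z) = sqrt(2*Z) = sqrt(2)*sqrt(Z))
B(x) = 79/x - x/9 - x**2/9 (B(x) = (x**2 + x)/(-9) + 79/x = (x + x**2)*(-1/9) + 79/x = (-x/9 - x**2/9) + 79/x = 79/x - x/9 - x**2/9)
B(U(-9)) - 44949 = (711 - (sqrt(2)*sqrt(-9))**2 - (sqrt(2)*sqrt(-9))**3)/(9*((sqrt(2)*sqrt(-9)))) - 44949 = (711 - (sqrt(2)*(3*I))**2 - (sqrt(2)*(3*I))**3)/(9*((sqrt(2)*(3*I)))) - 44949 = (711 - (3*I*sqrt(2))**2 - (3*I*sqrt(2))**3)/(9*((3*I*sqrt(2)))) - 44949 = (-I*sqrt(2)/6)*(711 - 1*(-18) - (-54)*I*sqrt(2))/9 - 44949 = (-I*sqrt(2)/6)*(711 + 18 + 54*I*sqrt(2))/9 - 44949 = (-I*sqrt(2)/6)*(729 + 54*I*sqrt(2))/9 - 44949 = -I*sqrt(2)*(729 + 54*I*sqrt(2))/54 - 44949 = -44949 - I*sqrt(2)*(729 + 54*I*sqrt(2))/54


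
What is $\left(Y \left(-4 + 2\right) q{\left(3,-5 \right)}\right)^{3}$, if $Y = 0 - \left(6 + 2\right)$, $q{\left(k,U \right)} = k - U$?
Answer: $2097152$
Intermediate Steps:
$Y = -8$ ($Y = 0 - 8 = -8$)
$\left(Y \left(-4 + 2\right) q{\left(3,-5 \right)}\right)^{3} = \left(- 8 \left(-4 + 2\right) \left(3 - -5\right)\right)^{3} = \left(- 8 \left(- 2 \left(3 + 5\right)\right)\right)^{3} = \left(- 8 \left(\left(-2\right) 8\right)\right)^{3} = \left(\left(-8\right) \left(-16\right)\right)^{3} = 128^{3} = 2097152$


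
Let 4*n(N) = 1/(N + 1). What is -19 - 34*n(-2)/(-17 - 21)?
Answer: -1461/76 ≈ -19.224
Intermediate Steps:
n(N) = 1/(4*(1 + N)) (n(N) = 1/(4*(N + 1)) = 1/(4*(1 + N)))
-19 - 34*n(-2)/(-17 - 21) = -19 - 34*1/(4*(1 - 2))/(-17 - 21) = -19 - 34*(1/4)/(-1)/(-38) = -19 - 34*(1/4)*(-1)*(-1)/38 = -19 - (-17)*(-1)/(2*38) = -19 - 34*1/152 = -19 - 17/76 = -1461/76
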